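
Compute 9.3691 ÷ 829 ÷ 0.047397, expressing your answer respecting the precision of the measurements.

0.238

9.3691 ÷ 829 ÷ 0.047397 = 0.238447344382…
Multiplication/division keeps the fewest significant figures: 9.3691 → 5 s.f., 829 → 3 s.f., 0.047397 → 5 s.f.; limit is 3.
Rounded to 3 significant figures: 0.238.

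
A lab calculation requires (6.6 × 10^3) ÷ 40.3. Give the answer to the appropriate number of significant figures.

1.6 × 10^2

(6.6 × 10^3) ÷ 40.3 = 163.771712159…
Multiplication/division keeps the fewest significant figures: 6.6 × 10^3 → 2 s.f., 40.3 → 3 s.f.; limit is 2.
Rounded to 2 significant figures: 1.6 × 10^2.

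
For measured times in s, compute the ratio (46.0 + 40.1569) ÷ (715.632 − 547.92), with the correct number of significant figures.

0.514

46.0 + 40.1569 = 86.1569, limited to 1 d.p. → 3 s.f.; 715.632 − 547.92 = 167.712, limited to 2 d.p. → 5 s.f.
Carrying full precision, 86.1569 ÷ 167.712 = 0.513719352223…; keep min(3, 5) = 3 s.f.
Rounded to 3 significant figures: 0.514.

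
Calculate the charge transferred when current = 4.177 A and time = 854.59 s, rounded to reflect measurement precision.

charge transferred = 4.177 A × 854.59 s = 3569.62243 C.
4.177 has 4 significant figures; 854.59 has 5.
Division/multiplication keeps the fewest: 4 significant figures.
Rounded: 3570. C.

3570. C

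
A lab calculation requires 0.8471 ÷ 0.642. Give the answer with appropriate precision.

0.8471 ÷ 0.642 = 1.31947040498…
Multiplication/division keeps the fewest significant figures: 0.8471 → 4 s.f., 0.642 → 3 s.f.; limit is 3.
Rounded to 3 significant figures: 1.32.

1.32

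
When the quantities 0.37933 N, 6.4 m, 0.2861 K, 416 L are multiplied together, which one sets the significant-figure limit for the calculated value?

0.37933 N → 5 s.f.; 6.4 m → 2 s.f.; 0.2861 K → 4 s.f.; 416 L → 3 s.f.
The fewest is 2 significant figures, from 6.4 m.

6.4 m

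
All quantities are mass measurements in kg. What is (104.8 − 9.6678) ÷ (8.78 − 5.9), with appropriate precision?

104.8 − 9.6678 = 95.1322, limited to 1 d.p. → 3 s.f.; 8.78 − 5.9 = 2.88, limited to 1 d.p. → 2 s.f.
Carrying full precision, 95.1322 ÷ 2.88 = 33.0320138889…; keep min(3, 2) = 2 s.f.
Rounded to 2 significant figures: 33.

33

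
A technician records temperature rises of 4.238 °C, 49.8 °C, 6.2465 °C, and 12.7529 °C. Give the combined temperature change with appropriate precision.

73.0 °C

4.238 °C + 49.8 °C + 6.2465 °C + 12.7529 °C = 73.0374 °C.
Addition/subtraction keeps the fewest decimal places: 4.238 → 3 decimal places, 49.8 → 1 decimal place, 6.2465 → 4 decimal places, 12.7529 → 4 decimal places; limit is 1.
Rounded to 1 decimal place: 73.0 °C.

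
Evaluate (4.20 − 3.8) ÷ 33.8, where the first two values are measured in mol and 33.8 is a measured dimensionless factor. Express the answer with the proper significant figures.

4.20 mol − 3.8 mol = 0.40 mol; the difference is limited to 1 decimal place (1 s.f.).
Carrying full precision, 0.40 ÷ 33.8 = 0.0118343195266… mol; 33.8 has 3 s.f., so the result keeps min(1, 3) = 1 s.f.
Rounded to 1 significant figure: 1 × 10^-2 mol.

1 × 10^-2 mol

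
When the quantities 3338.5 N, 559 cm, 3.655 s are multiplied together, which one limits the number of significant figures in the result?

3338.5 N → 5 s.f.; 559 cm → 3 s.f.; 3.655 s → 4 s.f.
The fewest is 3 significant figures, from 559 cm.

559 cm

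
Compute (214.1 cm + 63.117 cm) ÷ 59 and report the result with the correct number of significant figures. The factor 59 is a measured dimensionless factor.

214.1 cm + 63.117 cm = 277.217 cm; the sum is limited to 1 decimal place (4 s.f.).
Carrying full precision, 277.217 ÷ 59 = 4.69859322034… cm; 59 has 2 s.f., so the result keeps min(4, 2) = 2 s.f.
Rounded to 2 significant figures: 4.7 cm.

4.7 cm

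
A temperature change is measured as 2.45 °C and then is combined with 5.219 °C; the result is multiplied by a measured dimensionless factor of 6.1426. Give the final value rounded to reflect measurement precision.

47.1 °C

2.45 °C + 5.219 °C = 7.669 °C; the sum is limited to 2 decimal places (3 s.f.).
Carrying full precision, 7.669 × 6.1426 = 47.1075994 °C; 6.1426 has 5 s.f., so the result keeps min(3, 5) = 3 s.f.
Rounded to 3 significant figures: 47.1 °C.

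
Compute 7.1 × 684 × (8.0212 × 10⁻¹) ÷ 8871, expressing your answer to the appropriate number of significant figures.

7.1 × 684 × (8.0212 × 10⁻¹) ÷ 8871 = 0.439117976327…
Multiplication/division keeps the fewest significant figures: 7.1 → 2 s.f., 684 → 3 s.f., 8.0212 × 10⁻¹ → 5 s.f., 8871 → 4 s.f.; limit is 2.
Rounded to 2 significant figures: 0.44.

0.44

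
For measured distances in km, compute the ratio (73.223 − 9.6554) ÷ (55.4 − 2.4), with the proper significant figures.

73.223 − 9.6554 = 63.5676, limited to 3 d.p. → 5 s.f.; 55.4 − 2.4 = 53.0, limited to 1 d.p. → 3 s.f.
Carrying full precision, 63.5676 ÷ 53.0 = 1.19938867925…; keep min(5, 3) = 3 s.f.
Rounded to 3 significant figures: 1.20.

1.20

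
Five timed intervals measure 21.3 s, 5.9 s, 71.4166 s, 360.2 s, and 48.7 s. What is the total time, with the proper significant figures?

21.3 s + 5.9 s + 71.4166 s + 360.2 s + 48.7 s = 507.5166 s.
Addition/subtraction keeps the fewest decimal places: 21.3 → 1 decimal place, 5.9 → 1 decimal place, 71.4166 → 4 decimal places, 360.2 → 1 decimal place, 48.7 → 1 decimal place; limit is 1.
Rounded to 1 decimal place: 507.5 s.

507.5 s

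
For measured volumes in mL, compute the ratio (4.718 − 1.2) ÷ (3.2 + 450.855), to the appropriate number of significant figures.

4.718 − 1.2 = 3.518, limited to 1 d.p. → 2 s.f.; 3.2 + 450.855 = 454.055, limited to 1 d.p. → 4 s.f.
Carrying full precision, 3.518 ÷ 454.055 = 0.00774796004889…; keep min(2, 4) = 2 s.f.
Rounded to 2 significant figures: 0.0077.

0.0077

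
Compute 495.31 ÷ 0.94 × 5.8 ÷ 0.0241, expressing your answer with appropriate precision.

1.3 × 10⁵

495.31 ÷ 0.94 × 5.8 ÷ 0.0241 = 126811.953739…
Multiplication/division keeps the fewest significant figures: 495.31 → 5 s.f., 0.94 → 2 s.f., 5.8 → 2 s.f., 0.0241 → 3 s.f.; limit is 2.
Rounded to 2 significant figures: 1.3 × 10⁵.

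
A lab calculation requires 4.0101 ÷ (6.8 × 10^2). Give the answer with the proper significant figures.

0.0059

4.0101 ÷ (6.8 × 10^2) = 0.00589720588235…
Multiplication/division keeps the fewest significant figures: 4.0101 → 5 s.f., 6.8 × 10^2 → 2 s.f.; limit is 2.
Rounded to 2 significant figures: 0.0059.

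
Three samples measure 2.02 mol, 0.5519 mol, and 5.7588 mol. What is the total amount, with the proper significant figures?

2.02 mol + 0.5519 mol + 5.7588 mol = 8.3307 mol.
Addition/subtraction keeps the fewest decimal places: 2.02 → 2 decimal places, 0.5519 → 4 decimal places, 5.7588 → 4 decimal places; limit is 2.
Rounded to 2 decimal places: 8.33 mol.

8.33 mol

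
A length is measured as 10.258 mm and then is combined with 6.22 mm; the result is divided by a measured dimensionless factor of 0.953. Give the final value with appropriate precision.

17.3 mm

10.258 mm + 6.22 mm = 16.478 mm; the sum is limited to 2 decimal places (4 s.f.).
Carrying full precision, 16.478 ÷ 0.953 = 17.2906610703… mm; 0.953 has 3 s.f., so the result keeps min(4, 3) = 3 s.f.
Rounded to 3 significant figures: 17.3 mm.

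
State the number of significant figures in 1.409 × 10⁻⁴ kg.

1.409 × 10⁻⁴: in scientific notation every digit of the coefficient is significant.

4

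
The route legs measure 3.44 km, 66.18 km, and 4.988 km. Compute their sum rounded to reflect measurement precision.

3.44 km + 66.18 km + 4.988 km = 74.608 km.
Addition/subtraction keeps the fewest decimal places: 3.44 → 2 decimal places, 66.18 → 2 decimal places, 4.988 → 3 decimal places; limit is 2.
Rounded to 2 decimal places: 74.61 km.

74.61 km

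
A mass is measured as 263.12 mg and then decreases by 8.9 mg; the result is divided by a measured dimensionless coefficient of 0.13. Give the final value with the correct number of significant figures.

263.12 mg − 8.9 mg = 254.22 mg; the difference is limited to 1 decimal place (4 s.f.).
Carrying full precision, 254.22 ÷ 0.13 = 1955.53846154… mg; 0.13 has 2 s.f., so the result keeps min(4, 2) = 2 s.f.
Rounded to 2 significant figures: 2.0 × 10^3 mg.

2.0 × 10^3 mg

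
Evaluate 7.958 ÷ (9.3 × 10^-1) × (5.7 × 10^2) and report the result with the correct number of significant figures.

4.9 × 10^3

7.958 ÷ (9.3 × 10^-1) × (5.7 × 10^2) = 4877.48387097…
Multiplication/division keeps the fewest significant figures: 7.958 → 4 s.f., 9.3 × 10^-1 → 2 s.f., 5.7 × 10^2 → 2 s.f.; limit is 2.
Rounded to 2 significant figures: 4.9 × 10^3.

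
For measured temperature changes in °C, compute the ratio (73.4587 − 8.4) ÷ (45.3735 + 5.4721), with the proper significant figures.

73.4587 − 8.4 = 65.0587, limited to 1 d.p. → 3 s.f.; 45.3735 + 5.4721 = 50.8456, limited to 4 d.p. → 6 s.f.
Carrying full precision, 65.0587 ÷ 50.8456 = 1.27953451233…; keep min(3, 6) = 3 s.f.
Rounded to 3 significant figures: 1.28.

1.28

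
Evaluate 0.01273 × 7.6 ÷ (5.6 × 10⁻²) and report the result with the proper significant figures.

1.7

0.01273 × 7.6 ÷ (5.6 × 10⁻²) = 1.72764285714…
Multiplication/division keeps the fewest significant figures: 0.01273 → 4 s.f., 7.6 → 2 s.f., 5.6 × 10⁻² → 2 s.f.; limit is 2.
Rounded to 2 significant figures: 1.7.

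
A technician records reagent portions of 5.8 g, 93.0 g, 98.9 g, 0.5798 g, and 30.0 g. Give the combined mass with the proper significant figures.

228.3 g

5.8 g + 93.0 g + 98.9 g + 0.5798 g + 30.0 g = 228.2798 g.
Addition/subtraction keeps the fewest decimal places: 5.8 → 1 decimal place, 93.0 → 1 decimal place, 98.9 → 1 decimal place, 0.5798 → 4 decimal places, 30.0 → 1 decimal place; limit is 1.
Rounded to 1 decimal place: 228.3 g.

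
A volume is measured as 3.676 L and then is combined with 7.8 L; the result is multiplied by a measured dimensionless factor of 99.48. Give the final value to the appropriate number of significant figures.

3.676 L + 7.8 L = 11.476 L; the sum is limited to 1 decimal place (3 s.f.).
Carrying full precision, 11.476 × 99.48 = 1141.63248 L; 99.48 has 4 s.f., so the result keeps min(3, 4) = 3 s.f.
Rounded to 3 significant figures: 1.14 × 10^3 L.

1.14 × 10^3 L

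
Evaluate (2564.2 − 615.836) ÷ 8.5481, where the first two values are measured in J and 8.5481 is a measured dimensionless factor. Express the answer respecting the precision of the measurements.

227.93 J

2564.2 J − 615.836 J = 1948.364 J; the difference is limited to 1 decimal place (5 s.f.).
Carrying full precision, 1948.364 ÷ 8.5481 = 227.929481405… J; 8.5481 has 5 s.f., so the result keeps min(5, 5) = 5 s.f.
Rounded to 5 significant figures: 227.93 J.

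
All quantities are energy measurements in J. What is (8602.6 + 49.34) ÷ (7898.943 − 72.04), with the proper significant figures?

1.1054

8602.6 + 49.34 = 8651.94, limited to 1 d.p. → 5 s.f.; 7898.943 − 72.04 = 7826.903, limited to 2 d.p. → 6 s.f.
Carrying full precision, 8651.94 ÷ 7826.903 = 1.10541040307…; keep min(5, 6) = 5 s.f.
Rounded to 5 significant figures: 1.1054.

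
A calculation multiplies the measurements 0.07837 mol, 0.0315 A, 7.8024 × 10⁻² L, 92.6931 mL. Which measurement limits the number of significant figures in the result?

0.0315 A

0.07837 mol → 4 s.f.; 0.0315 A → 3 s.f.; 7.8024 × 10⁻² L → 5 s.f.; 92.6931 mL → 6 s.f.
The fewest is 3 significant figures, from 0.0315 A.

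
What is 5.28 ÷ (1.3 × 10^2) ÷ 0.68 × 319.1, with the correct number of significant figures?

19

5.28 ÷ (1.3 × 10^2) ÷ 0.68 × 319.1 = 19.0593665158…
Multiplication/division keeps the fewest significant figures: 5.28 → 3 s.f., 1.3 × 10^2 → 2 s.f., 0.68 → 2 s.f., 319.1 → 4 s.f.; limit is 2.
Rounded to 2 significant figures: 19.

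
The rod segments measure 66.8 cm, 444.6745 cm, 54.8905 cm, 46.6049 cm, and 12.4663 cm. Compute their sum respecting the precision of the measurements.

66.8 cm + 444.6745 cm + 54.8905 cm + 46.6049 cm + 12.4663 cm = 625.4362 cm.
Addition/subtraction keeps the fewest decimal places: 66.8 → 1 decimal place, 444.6745 → 4 decimal places, 54.8905 → 4 decimal places, 46.6049 → 4 decimal places, 12.4663 → 4 decimal places; limit is 1.
Rounded to 1 decimal place: 625.4 cm.

625.4 cm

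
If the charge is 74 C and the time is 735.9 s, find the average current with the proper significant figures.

average current = 74 C ÷ 735.9 s = 0.100557140916… A.
74 has 2 significant figures; 735.9 has 4.
Division/multiplication keeps the fewest: 2 significant figures.
Rounded: 0.10 A.

0.10 A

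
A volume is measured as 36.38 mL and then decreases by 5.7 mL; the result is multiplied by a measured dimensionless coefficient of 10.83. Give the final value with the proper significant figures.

36.38 mL − 5.7 mL = 30.68 mL; the difference is limited to 1 decimal place (3 s.f.).
Carrying full precision, 30.68 × 10.83 = 332.2644 mL; 10.83 has 4 s.f., so the result keeps min(3, 4) = 3 s.f.
Rounded to 3 significant figures: 332 mL.

332 mL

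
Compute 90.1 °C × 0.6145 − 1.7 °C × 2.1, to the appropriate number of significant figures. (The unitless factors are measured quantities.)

51.8 °C

90.1 × 0.6145 = 55.36645 → 55.4 °C (3 s.f., last digit at the 10^-1 place).
1.7 × 2.1 = 3.57 → 3.6 °C (2 s.f., last digit at the 10^-1 place).
Difference: 51.79645 °C; keep the coarser place, 10^-1.
Result: 51.8 °C.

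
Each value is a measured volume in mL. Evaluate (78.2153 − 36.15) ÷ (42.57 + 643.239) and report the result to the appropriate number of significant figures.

6.134 × 10^-2

78.2153 − 36.15 = 42.0653, limited to 2 d.p. → 4 s.f.; 42.57 + 643.239 = 685.809, limited to 2 d.p. → 5 s.f.
Carrying full precision, 42.0653 ÷ 685.809 = 0.0613367570271…; keep min(4, 5) = 4 s.f.
Rounded to 4 significant figures: 6.134 × 10^-2.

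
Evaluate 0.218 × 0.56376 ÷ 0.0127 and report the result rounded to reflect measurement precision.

0.218 × 0.56376 ÷ 0.0127 = 9.67714015748…
Multiplication/division keeps the fewest significant figures: 0.218 → 3 s.f., 0.56376 → 5 s.f., 0.0127 → 3 s.f.; limit is 3.
Rounded to 3 significant figures: 9.68.

9.68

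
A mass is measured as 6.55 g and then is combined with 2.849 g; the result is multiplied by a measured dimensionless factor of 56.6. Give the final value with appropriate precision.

6.55 g + 2.849 g = 9.399 g; the sum is limited to 2 decimal places (3 s.f.).
Carrying full precision, 9.399 × 56.6 = 531.9834 g; 56.6 has 3 s.f., so the result keeps min(3, 3) = 3 s.f.
Rounded to 3 significant figures: 532 g.

532 g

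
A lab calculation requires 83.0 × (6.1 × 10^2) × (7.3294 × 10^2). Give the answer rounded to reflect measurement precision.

3.7 × 10^7

83.0 × (6.1 × 10^2) × (7.3294 × 10^2) = 37108752.2
Multiplication/division keeps the fewest significant figures: 83.0 → 3 s.f., 6.1 × 10^2 → 2 s.f., 7.3294 × 10^2 → 5 s.f.; limit is 2.
Rounded to 2 significant figures: 3.7 × 10^7.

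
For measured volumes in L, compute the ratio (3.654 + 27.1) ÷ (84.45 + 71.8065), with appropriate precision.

0.197

3.654 + 27.1 = 30.754, limited to 1 d.p. → 3 s.f.; 84.45 + 71.8065 = 156.2565, limited to 2 d.p. → 5 s.f.
Carrying full precision, 30.754 ÷ 156.2565 = 0.196817412396…; keep min(3, 5) = 3 s.f.
Rounded to 3 significant figures: 0.197.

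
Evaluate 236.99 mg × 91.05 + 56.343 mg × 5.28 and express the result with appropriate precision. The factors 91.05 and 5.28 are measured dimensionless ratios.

236.99 × 91.05 = 21577.9395 → 2.158 × 10⁴ mg (4 s.f., last digit at the 10^1 place).
56.343 × 5.28 = 297.49104 → 297 mg (3 s.f., last digit at the 10^0 place).
Sum: 21875.43054 mg; keep the coarser place, 10^1.
Result: 2.188 × 10⁴ mg.

2.188 × 10⁴ mg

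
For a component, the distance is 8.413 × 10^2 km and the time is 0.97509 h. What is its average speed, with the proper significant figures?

average speed = 8.413 × 10^2 km ÷ 0.97509 h = 862.792152519… km/h.
8.413 × 10^2 has 4 significant figures; 0.97509 has 5.
Division/multiplication keeps the fewest: 4 significant figures.
Rounded: 862.8 km/h.

862.8 km/h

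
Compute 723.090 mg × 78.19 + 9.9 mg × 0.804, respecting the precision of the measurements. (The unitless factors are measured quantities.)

723.090 × 78.19 = 56538.4071 → 5.654 × 10^4 mg (4 s.f., last digit at the 10^1 place).
9.9 × 0.804 = 7.9596 → 8.0 mg (2 s.f., last digit at the 10^-1 place).
Sum: 56546.3667 mg; keep the coarser place, 10^1.
Result: 5.655 × 10^4 mg.

5.655 × 10^4 mg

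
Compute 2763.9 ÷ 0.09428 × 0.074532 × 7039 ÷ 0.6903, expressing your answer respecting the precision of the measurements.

2763.9 ÷ 0.09428 × 0.074532 × 7039 ÷ 0.6903 = 22280176.1004…
Multiplication/division keeps the fewest significant figures: 2763.9 → 5 s.f., 0.09428 → 4 s.f., 0.074532 → 5 s.f., 7039 → 4 s.f., 0.6903 → 4 s.f.; limit is 4.
Rounded to 4 significant figures: 2.228 × 10^7.

2.228 × 10^7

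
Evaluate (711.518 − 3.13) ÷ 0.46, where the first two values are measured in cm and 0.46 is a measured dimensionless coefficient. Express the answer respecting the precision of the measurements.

1.5 × 10^3 cm

711.518 cm − 3.13 cm = 708.388 cm; the difference is limited to 2 decimal places (5 s.f.).
Carrying full precision, 708.388 ÷ 0.46 = 1539.97391304… cm; 0.46 has 2 s.f., so the result keeps min(5, 2) = 2 s.f.
Rounded to 2 significant figures: 1.5 × 10^3 cm.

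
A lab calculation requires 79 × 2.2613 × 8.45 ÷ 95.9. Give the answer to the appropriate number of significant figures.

16

79 × 2.2613 × 8.45 ÷ 95.9 = 15.7406758603…
Multiplication/division keeps the fewest significant figures: 79 → 2 s.f., 2.2613 → 5 s.f., 8.45 → 3 s.f., 95.9 → 3 s.f.; limit is 2.
Rounded to 2 significant figures: 16.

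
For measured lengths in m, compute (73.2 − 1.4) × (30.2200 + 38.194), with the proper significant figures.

73.2 − 1.4 = 71.8, limited to 1 d.p. → 3 s.f.; 30.2200 + 38.194 = 68.4140, limited to 3 d.p. → 5 s.f.
Carrying full precision, 71.8 × 68.4140 = 4912.1252; keep min(3, 5) = 3 s.f.
Rounded to 3 significant figures: 4.91 × 10^3 m².

4.91 × 10^3 m²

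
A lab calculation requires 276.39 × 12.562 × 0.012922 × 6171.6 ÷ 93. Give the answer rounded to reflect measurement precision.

276.39 × 12.562 × 0.012922 × 6171.6 ÷ 93 = 2977.32108788…
Multiplication/division keeps the fewest significant figures: 276.39 → 5 s.f., 12.562 → 5 s.f., 0.012922 → 5 s.f., 6171.6 → 5 s.f., 93 → 2 s.f.; limit is 2.
Rounded to 2 significant figures: 3.0 × 10^3.

3.0 × 10^3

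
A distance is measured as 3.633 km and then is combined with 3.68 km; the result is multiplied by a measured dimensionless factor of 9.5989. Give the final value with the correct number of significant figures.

3.633 km + 3.68 km = 7.313 km; the sum is limited to 2 decimal places (3 s.f.).
Carrying full precision, 7.313 × 9.5989 = 70.1967557 km; 9.5989 has 5 s.f., so the result keeps min(3, 5) = 3 s.f.
Rounded to 3 significant figures: 70.2 km.

70.2 km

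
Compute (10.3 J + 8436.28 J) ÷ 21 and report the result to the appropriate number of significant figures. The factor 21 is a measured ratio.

10.3 J + 8436.28 J = 8446.58 J; the sum is limited to 1 decimal place (5 s.f.).
Carrying full precision, 8446.58 ÷ 21 = 402.218095238… J; 21 has 2 s.f., so the result keeps min(5, 2) = 2 s.f.
Rounded to 2 significant figures: 4.0 × 10^2 J.

4.0 × 10^2 J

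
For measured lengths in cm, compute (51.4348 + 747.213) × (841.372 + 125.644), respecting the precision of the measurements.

772305 cm²

51.4348 + 747.213 = 798.6478, limited to 3 d.p. → 6 s.f.; 841.372 + 125.644 = 967.016, limited to 3 d.p. → 6 s.f.
Carrying full precision, 798.6478 × 967.016 = 772305.200965…; keep min(6, 6) = 6 s.f.
Rounded to 6 significant figures: 772305 cm².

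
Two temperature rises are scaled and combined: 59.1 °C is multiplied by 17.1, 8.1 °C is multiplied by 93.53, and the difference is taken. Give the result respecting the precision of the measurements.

2.5 × 10^2 °C

59.1 × 17.1 = 1010.61 → 1.01 × 10^3 °C (3 s.f., last digit at the 10^1 place).
8.1 × 93.53 = 757.593 → 7.6 × 10^2 °C (2 s.f., last digit at the 10^1 place).
Difference: 253.017 °C; keep the coarser place, 10^1.
Result: 2.5 × 10^2 °C.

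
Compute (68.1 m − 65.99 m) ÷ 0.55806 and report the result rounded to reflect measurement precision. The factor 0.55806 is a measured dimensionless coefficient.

3.8 m

68.1 m − 65.99 m = 2.11 m; the difference is limited to 1 decimal place (2 s.f.).
Carrying full precision, 2.11 ÷ 0.55806 = 3.78095545282… m; 0.55806 has 5 s.f., so the result keeps min(2, 5) = 2 s.f.
Rounded to 2 significant figures: 3.8 m.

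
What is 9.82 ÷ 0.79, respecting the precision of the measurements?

12

9.82 ÷ 0.79 = 12.4303797468…
Multiplication/division keeps the fewest significant figures: 9.82 → 3 s.f., 0.79 → 2 s.f.; limit is 2.
Rounded to 2 significant figures: 12.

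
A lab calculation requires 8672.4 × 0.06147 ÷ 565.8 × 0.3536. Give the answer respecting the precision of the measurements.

0.3332

8672.4 × 0.06147 ÷ 565.8 × 0.3536 = 0.333159212691…
Multiplication/division keeps the fewest significant figures: 8672.4 → 5 s.f., 0.06147 → 4 s.f., 565.8 → 4 s.f., 0.3536 → 4 s.f.; limit is 4.
Rounded to 4 significant figures: 0.3332.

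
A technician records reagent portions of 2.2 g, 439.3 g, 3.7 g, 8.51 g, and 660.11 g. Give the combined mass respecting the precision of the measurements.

1113.8 g

2.2 g + 439.3 g + 3.7 g + 8.51 g + 660.11 g = 1113.82 g.
Addition/subtraction keeps the fewest decimal places: 2.2 → 1 decimal place, 439.3 → 1 decimal place, 3.7 → 1 decimal place, 8.51 → 2 decimal places, 660.11 → 2 decimal places; limit is 1.
Rounded to 1 decimal place: 1113.8 g.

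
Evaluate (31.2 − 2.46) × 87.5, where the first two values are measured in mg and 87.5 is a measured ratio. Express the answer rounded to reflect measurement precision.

2.51 × 10³ mg

31.2 mg − 2.46 mg = 28.74 mg; the difference is limited to 1 decimal place (3 s.f.).
Carrying full precision, 28.74 × 87.5 = 2514.75 mg; 87.5 has 3 s.f., so the result keeps min(3, 3) = 3 s.f.
Rounded to 3 significant figures: 2.51 × 10³ mg.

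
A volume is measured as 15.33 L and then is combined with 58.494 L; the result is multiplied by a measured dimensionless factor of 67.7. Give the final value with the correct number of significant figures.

5.00 × 10^3 L

15.33 L + 58.494 L = 73.824 L; the sum is limited to 2 decimal places (4 s.f.).
Carrying full precision, 73.824 × 67.7 = 4997.8848 L; 67.7 has 3 s.f., so the result keeps min(4, 3) = 3 s.f.
Rounded to 3 significant figures: 5.00 × 10^3 L.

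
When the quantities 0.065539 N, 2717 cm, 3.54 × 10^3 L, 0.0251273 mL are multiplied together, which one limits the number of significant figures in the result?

0.065539 N → 5 s.f.; 2717 cm → 4 s.f.; 3.54 × 10^3 L → 3 s.f.; 0.0251273 mL → 6 s.f.
The fewest is 3 significant figures, from 3.54 × 10^3 L.

3.54 × 10^3 L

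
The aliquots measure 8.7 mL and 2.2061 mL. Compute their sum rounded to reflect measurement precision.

10.9 mL

8.7 mL + 2.2061 mL = 10.9061 mL.
Addition/subtraction keeps the fewest decimal places: 8.7 → 1 decimal place, 2.2061 → 4 decimal places; limit is 1.
Rounded to 1 decimal place: 10.9 mL.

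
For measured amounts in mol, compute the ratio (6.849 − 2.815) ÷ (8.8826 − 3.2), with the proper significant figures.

6.849 − 2.815 = 4.034, limited to 3 d.p. → 4 s.f.; 8.8826 − 3.2 = 5.6826, limited to 1 d.p. → 2 s.f.
Carrying full precision, 4.034 ÷ 5.6826 = 0.709886319642…; keep min(4, 2) = 2 s.f.
Rounded to 2 significant figures: 0.71.

0.71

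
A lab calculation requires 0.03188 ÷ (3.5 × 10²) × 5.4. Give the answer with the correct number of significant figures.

4.9 × 10⁻⁴

0.03188 ÷ (3.5 × 10²) × 5.4 = 0.000491862857143…
Multiplication/division keeps the fewest significant figures: 0.03188 → 4 s.f., 3.5 × 10² → 2 s.f., 5.4 → 2 s.f.; limit is 2.
Rounded to 2 significant figures: 4.9 × 10⁻⁴.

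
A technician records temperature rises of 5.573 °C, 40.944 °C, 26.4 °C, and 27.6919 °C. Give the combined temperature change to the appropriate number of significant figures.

100.6 °C

5.573 °C + 40.944 °C + 26.4 °C + 27.6919 °C = 100.6089 °C.
Addition/subtraction keeps the fewest decimal places: 5.573 → 3 decimal places, 40.944 → 3 decimal places, 26.4 → 1 decimal place, 27.6919 → 4 decimal places; limit is 1.
Rounded to 1 decimal place: 100.6 °C.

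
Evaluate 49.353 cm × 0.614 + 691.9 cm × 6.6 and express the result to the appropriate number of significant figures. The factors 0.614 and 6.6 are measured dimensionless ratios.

4.6 × 10^3 cm

49.353 × 0.614 = 30.302742 → 30.3 cm (3 s.f., last digit at the 10^-1 place).
691.9 × 6.6 = 4566.54 → 4.6 × 10^3 cm (2 s.f., last digit at the 10^2 place).
Sum: 4596.842742 cm; keep the coarser place, 10^2.
Result: 4.6 × 10^3 cm.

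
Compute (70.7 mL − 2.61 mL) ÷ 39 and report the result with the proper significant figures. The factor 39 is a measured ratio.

1.7 mL

70.7 mL − 2.61 mL = 68.09 mL; the difference is limited to 1 decimal place (3 s.f.).
Carrying full precision, 68.09 ÷ 39 = 1.7458974359… mL; 39 has 2 s.f., so the result keeps min(3, 2) = 2 s.f.
Rounded to 2 significant figures: 1.7 mL.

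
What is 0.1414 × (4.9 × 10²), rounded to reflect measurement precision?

0.1414 × (4.9 × 10²) = 69.286
Multiplication/division keeps the fewest significant figures: 0.1414 → 4 s.f., 4.9 × 10² → 2 s.f.; limit is 2.
Rounded to 2 significant figures: 69.

69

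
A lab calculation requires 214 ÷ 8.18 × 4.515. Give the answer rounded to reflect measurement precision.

1.18 × 10^2

214 ÷ 8.18 × 4.515 = 118.118581907…
Multiplication/division keeps the fewest significant figures: 214 → 3 s.f., 8.18 → 3 s.f., 4.515 → 4 s.f.; limit is 3.
Rounded to 3 significant figures: 1.18 × 10^2.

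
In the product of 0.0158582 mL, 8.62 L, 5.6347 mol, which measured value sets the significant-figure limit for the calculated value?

8.62 L

0.0158582 mL → 6 s.f.; 8.62 L → 3 s.f.; 5.6347 mol → 5 s.f.
The fewest is 3 significant figures, from 8.62 L.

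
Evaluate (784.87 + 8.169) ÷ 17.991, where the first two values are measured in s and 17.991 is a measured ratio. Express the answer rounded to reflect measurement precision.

784.87 s + 8.169 s = 793.039 s; the sum is limited to 2 decimal places (5 s.f.).
Carrying full precision, 793.039 ÷ 17.991 = 44.0797621033… s; 17.991 has 5 s.f., so the result keeps min(5, 5) = 5 s.f.
Rounded to 5 significant figures: 44.080 s.

44.080 s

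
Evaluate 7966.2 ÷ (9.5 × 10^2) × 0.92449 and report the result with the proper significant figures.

7966.2 ÷ (9.5 × 10^2) × 0.92449 = 7.75228656632…
Multiplication/division keeps the fewest significant figures: 7966.2 → 5 s.f., 9.5 × 10^2 → 2 s.f., 0.92449 → 5 s.f.; limit is 2.
Rounded to 2 significant figures: 7.8.

7.8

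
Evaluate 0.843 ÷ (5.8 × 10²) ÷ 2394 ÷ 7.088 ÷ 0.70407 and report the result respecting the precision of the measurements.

0.843 ÷ (5.8 × 10²) ÷ 2394 ÷ 7.088 ÷ 0.70407 = 1.2165665927 × 10^-7…
Multiplication/division keeps the fewest significant figures: 0.843 → 3 s.f., 5.8 × 10² → 2 s.f., 2394 → 4 s.f., 7.088 → 4 s.f., 0.70407 → 5 s.f.; limit is 2.
Rounded to 2 significant figures: 1.2 × 10⁻⁷.

1.2 × 10⁻⁷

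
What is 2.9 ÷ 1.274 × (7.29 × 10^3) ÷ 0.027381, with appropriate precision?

6.1 × 10^5

2.9 ÷ 1.274 × (7.29 × 10^3) ÷ 0.027381 = 606047.679879…
Multiplication/division keeps the fewest significant figures: 2.9 → 2 s.f., 1.274 → 4 s.f., 7.29 × 10^3 → 3 s.f., 0.027381 → 5 s.f.; limit is 2.
Rounded to 2 significant figures: 6.1 × 10^5.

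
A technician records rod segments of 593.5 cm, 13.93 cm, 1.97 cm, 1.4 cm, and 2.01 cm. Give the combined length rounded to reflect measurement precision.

612.8 cm

593.5 cm + 13.93 cm + 1.97 cm + 1.4 cm + 2.01 cm = 612.81 cm.
Addition/subtraction keeps the fewest decimal places: 593.5 → 1 decimal place, 13.93 → 2 decimal places, 1.97 → 2 decimal places, 1.4 → 1 decimal place, 2.01 → 2 decimal places; limit is 1.
Rounded to 1 decimal place: 612.8 cm.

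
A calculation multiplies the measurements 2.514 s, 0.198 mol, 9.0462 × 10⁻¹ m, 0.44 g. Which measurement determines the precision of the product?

2.514 s → 4 s.f.; 0.198 mol → 3 s.f.; 9.0462 × 10⁻¹ m → 5 s.f.; 0.44 g → 2 s.f.
The fewest is 2 significant figures, from 0.44 g.

0.44 g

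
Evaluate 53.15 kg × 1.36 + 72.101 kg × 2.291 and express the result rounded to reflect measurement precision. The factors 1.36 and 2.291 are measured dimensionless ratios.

53.15 × 1.36 = 72.284 → 72.3 kg (3 s.f., last digit at the 10^-1 place).
72.101 × 2.291 = 165.183391 → 165.2 kg (4 s.f., last digit at the 10^-1 place).
Sum: 237.467391 kg; keep the coarser place, 10^-1.
Result: 237.5 kg.

237.5 kg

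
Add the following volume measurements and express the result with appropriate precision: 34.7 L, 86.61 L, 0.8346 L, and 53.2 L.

175.3 L

34.7 L + 86.61 L + 0.8346 L + 53.2 L = 175.3446 L.
Addition/subtraction keeps the fewest decimal places: 34.7 → 1 decimal place, 86.61 → 2 decimal places, 0.8346 → 4 decimal places, 53.2 → 1 decimal place; limit is 1.
Rounded to 1 decimal place: 175.3 L.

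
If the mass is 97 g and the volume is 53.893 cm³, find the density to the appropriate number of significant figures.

density = 97 g ÷ 53.893 cm³ = 1.79986269089… g/cm³.
97 has 2 significant figures; 53.893 has 5.
Division/multiplication keeps the fewest: 2 significant figures.
Rounded: 1.8 g/cm³.

1.8 g/cm³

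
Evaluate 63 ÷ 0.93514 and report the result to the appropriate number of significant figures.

67

63 ÷ 0.93514 = 67.3695917189…
Multiplication/division keeps the fewest significant figures: 63 → 2 s.f., 0.93514 → 5 s.f.; limit is 2.
Rounded to 2 significant figures: 67.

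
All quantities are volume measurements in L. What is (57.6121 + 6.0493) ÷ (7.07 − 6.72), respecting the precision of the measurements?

57.6121 + 6.0493 = 63.6614, limited to 4 d.p. → 6 s.f.; 7.07 − 6.72 = 0.35, limited to 2 d.p. → 2 s.f.
Carrying full precision, 63.6614 ÷ 0.35 = 181.889714286…; keep min(6, 2) = 2 s.f.
Rounded to 2 significant figures: 1.8 × 10^2.

1.8 × 10^2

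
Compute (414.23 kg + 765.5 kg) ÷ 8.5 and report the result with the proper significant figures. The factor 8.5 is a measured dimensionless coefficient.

1.4 × 10^2 kg

414.23 kg + 765.5 kg = 1179.73 kg; the sum is limited to 1 decimal place (5 s.f.).
Carrying full precision, 1179.73 ÷ 8.5 = 138.791764706… kg; 8.5 has 2 s.f., so the result keeps min(5, 2) = 2 s.f.
Rounded to 2 significant figures: 1.4 × 10^2 kg.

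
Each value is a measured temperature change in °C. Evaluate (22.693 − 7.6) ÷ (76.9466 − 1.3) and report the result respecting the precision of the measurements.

22.693 − 7.6 = 15.093, limited to 1 d.p. → 3 s.f.; 76.9466 − 1.3 = 75.6466, limited to 1 d.p. → 3 s.f.
Carrying full precision, 15.093 ÷ 75.6466 = 0.199519872671…; keep min(3, 3) = 3 s.f.
Rounded to 3 significant figures: 0.200.

0.200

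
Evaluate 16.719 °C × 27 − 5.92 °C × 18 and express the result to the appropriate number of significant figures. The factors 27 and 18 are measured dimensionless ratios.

16.719 × 27 = 451.413 → 4.5 × 10² °C (2 s.f., last digit at the 10^1 place).
5.92 × 18 = 106.56 → 1.1 × 10² °C (2 s.f., last digit at the 10^1 place).
Difference: 344.853 °C; keep the coarser place, 10^1.
Result: 3.4 × 10² °C.

3.4 × 10² °C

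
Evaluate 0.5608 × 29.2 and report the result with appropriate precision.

0.5608 × 29.2 = 16.37536
Multiplication/division keeps the fewest significant figures: 0.5608 → 4 s.f., 29.2 → 3 s.f.; limit is 3.
Rounded to 3 significant figures: 16.4.

16.4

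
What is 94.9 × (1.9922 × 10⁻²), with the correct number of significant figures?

94.9 × (1.9922 × 10⁻²) = 1.8905978
Multiplication/division keeps the fewest significant figures: 94.9 → 3 s.f., 1.9922 × 10⁻² → 5 s.f.; limit is 3.
Rounded to 3 significant figures: 1.89.

1.89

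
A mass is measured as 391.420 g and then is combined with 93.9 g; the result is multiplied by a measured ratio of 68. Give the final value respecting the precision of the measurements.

3.3 × 10^4 g

391.420 g + 93.9 g = 485.320 g; the sum is limited to 1 decimal place (4 s.f.).
Carrying full precision, 485.320 × 68 = 33001.76 g; 68 has 2 s.f., so the result keeps min(4, 2) = 2 s.f.
Rounded to 2 significant figures: 3.3 × 10^4 g.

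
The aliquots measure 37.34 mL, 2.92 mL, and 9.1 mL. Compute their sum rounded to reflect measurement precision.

37.34 mL + 2.92 mL + 9.1 mL = 49.36 mL.
Addition/subtraction keeps the fewest decimal places: 37.34 → 2 decimal places, 2.92 → 2 decimal places, 9.1 → 1 decimal place; limit is 1.
Rounded to 1 decimal place: 49.4 mL.

49.4 mL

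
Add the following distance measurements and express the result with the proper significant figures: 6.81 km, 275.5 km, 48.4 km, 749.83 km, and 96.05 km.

6.81 km + 275.5 km + 48.4 km + 749.83 km + 96.05 km = 1176.59 km.
Addition/subtraction keeps the fewest decimal places: 6.81 → 2 decimal places, 275.5 → 1 decimal place, 48.4 → 1 decimal place, 749.83 → 2 decimal places, 96.05 → 2 decimal places; limit is 1.
Rounded to 1 decimal place: 1176.6 km.

1176.6 km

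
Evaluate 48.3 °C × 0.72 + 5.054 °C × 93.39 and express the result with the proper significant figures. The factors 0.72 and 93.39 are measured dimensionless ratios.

507 °C

48.3 × 0.72 = 34.776 → 35 °C (2 s.f., last digit at the 10^0 place).
5.054 × 93.39 = 471.99306 → 472.0 °C (4 s.f., last digit at the 10^-1 place).
Sum: 506.76906 °C; keep the coarser place, 10^0.
Result: 507 °C.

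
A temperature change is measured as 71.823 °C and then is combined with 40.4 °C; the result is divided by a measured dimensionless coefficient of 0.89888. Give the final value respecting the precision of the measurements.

124.8 °C

71.823 °C + 40.4 °C = 112.223 °C; the sum is limited to 1 decimal place (4 s.f.).
Carrying full precision, 112.223 ÷ 0.89888 = 124.84758811… °C; 0.89888 has 5 s.f., so the result keeps min(4, 5) = 4 s.f.
Rounded to 4 significant figures: 124.8 °C.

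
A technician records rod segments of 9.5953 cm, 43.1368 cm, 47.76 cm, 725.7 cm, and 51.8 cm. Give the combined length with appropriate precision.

878.0 cm

9.5953 cm + 43.1368 cm + 47.76 cm + 725.7 cm + 51.8 cm = 877.9921 cm.
Addition/subtraction keeps the fewest decimal places: 9.5953 → 4 decimal places, 43.1368 → 4 decimal places, 47.76 → 2 decimal places, 725.7 → 1 decimal place, 51.8 → 1 decimal place; limit is 1.
Rounded to 1 decimal place: 878.0 cm.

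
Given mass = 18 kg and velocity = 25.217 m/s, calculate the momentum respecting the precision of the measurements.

4.5 × 10^2 kg·m/s

momentum = 18 kg × 25.217 m/s = 453.906 kg·m/s.
18 has 2 significant figures; 25.217 has 5.
Division/multiplication keeps the fewest: 2 significant figures.
Rounded: 4.5 × 10^2 kg·m/s.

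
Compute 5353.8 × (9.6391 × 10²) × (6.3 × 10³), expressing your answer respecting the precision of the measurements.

3.3 × 10¹⁰

5353.8 × (9.6391 × 10²) × (6.3 × 10³) = 3.25116625554 × 10^10
Multiplication/division keeps the fewest significant figures: 5353.8 → 5 s.f., 9.6391 × 10² → 5 s.f., 6.3 × 10³ → 2 s.f.; limit is 2.
Rounded to 2 significant figures: 3.3 × 10¹⁰.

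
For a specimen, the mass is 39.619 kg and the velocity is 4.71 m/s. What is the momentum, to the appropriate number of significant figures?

187 kg·m/s

momentum = 39.619 kg × 4.71 m/s = 186.60549 kg·m/s.
39.619 has 5 significant figures; 4.71 has 3.
Division/multiplication keeps the fewest: 3 significant figures.
Rounded: 187 kg·m/s.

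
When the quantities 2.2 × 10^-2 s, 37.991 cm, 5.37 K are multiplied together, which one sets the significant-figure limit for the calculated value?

2.2 × 10^-2 s

2.2 × 10^-2 s → 2 s.f.; 37.991 cm → 5 s.f.; 5.37 K → 3 s.f.
The fewest is 2 significant figures, from 2.2 × 10^-2 s.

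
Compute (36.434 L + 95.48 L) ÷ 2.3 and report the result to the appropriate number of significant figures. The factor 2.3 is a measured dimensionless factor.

36.434 L + 95.48 L = 131.914 L; the sum is limited to 2 decimal places (5 s.f.).
Carrying full precision, 131.914 ÷ 2.3 = 57.3539130435… L; 2.3 has 2 s.f., so the result keeps min(5, 2) = 2 s.f.
Rounded to 2 significant figures: 57 L.

57 L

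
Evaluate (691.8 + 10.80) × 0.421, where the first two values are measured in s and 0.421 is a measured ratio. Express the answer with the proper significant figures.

691.8 s + 10.80 s = 702.60 s; the sum is limited to 1 decimal place (4 s.f.).
Carrying full precision, 702.60 × 0.421 = 295.7946 s; 0.421 has 3 s.f., so the result keeps min(4, 3) = 3 s.f.
Rounded to 3 significant figures: 2.96 × 10² s.

2.96 × 10² s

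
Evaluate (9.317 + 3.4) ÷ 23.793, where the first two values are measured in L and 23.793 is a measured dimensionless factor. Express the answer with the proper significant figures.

9.317 L + 3.4 L = 12.717 L; the sum is limited to 1 decimal place (3 s.f.).
Carrying full precision, 12.717 ÷ 23.793 = 0.534484932543… L; 23.793 has 5 s.f., so the result keeps min(3, 5) = 3 s.f.
Rounded to 3 significant figures: 0.534 L.

0.534 L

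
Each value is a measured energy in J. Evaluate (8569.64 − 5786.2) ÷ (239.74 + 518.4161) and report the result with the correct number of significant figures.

3.6713

8569.64 − 5786.2 = 2783.44, limited to 1 d.p. → 5 s.f.; 239.74 + 518.4161 = 758.1561, limited to 2 d.p. → 5 s.f.
Carrying full precision, 2783.44 ÷ 758.1561 = 3.67132837156…; keep min(5, 5) = 5 s.f.
Rounded to 5 significant figures: 3.6713.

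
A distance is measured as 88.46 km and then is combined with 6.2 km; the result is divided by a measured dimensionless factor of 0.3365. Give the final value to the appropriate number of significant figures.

281 km

88.46 km + 6.2 km = 94.66 km; the sum is limited to 1 decimal place (3 s.f.).
Carrying full precision, 94.66 ÷ 0.3365 = 281.307578009… km; 0.3365 has 4 s.f., so the result keeps min(3, 4) = 3 s.f.
Rounded to 3 significant figures: 281 km.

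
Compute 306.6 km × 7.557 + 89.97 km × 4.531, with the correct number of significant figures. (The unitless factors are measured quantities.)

2725 km

306.6 × 7.557 = 2316.9762 → 2317 km (4 s.f., last digit at the 10^0 place).
89.97 × 4.531 = 407.65407 → 407.7 km (4 s.f., last digit at the 10^-1 place).
Sum: 2724.63027 km; keep the coarser place, 10^0.
Result: 2725 km.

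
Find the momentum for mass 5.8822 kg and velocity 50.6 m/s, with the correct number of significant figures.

298 kg·m/s

momentum = 5.8822 kg × 50.6 m/s = 297.63932 kg·m/s.
5.8822 has 5 significant figures; 50.6 has 3.
Division/multiplication keeps the fewest: 3 significant figures.
Rounded: 298 kg·m/s.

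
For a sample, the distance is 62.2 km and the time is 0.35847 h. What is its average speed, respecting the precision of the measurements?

average speed = 62.2 km ÷ 0.35847 h = 173.515217452… km/h.
62.2 has 3 significant figures; 0.35847 has 5.
Division/multiplication keeps the fewest: 3 significant figures.
Rounded: 174 km/h.

174 km/h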